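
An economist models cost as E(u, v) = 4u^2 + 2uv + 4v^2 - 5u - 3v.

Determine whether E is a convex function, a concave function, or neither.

E is quadratic, so its Hessian is the constant matrix H = [[8, 2], [2, 8]].
det(H) = 60, tr(H) = 16.
det(H) > 0 and tr(H) > 0, so H is positive definite everywhere: convex.

convex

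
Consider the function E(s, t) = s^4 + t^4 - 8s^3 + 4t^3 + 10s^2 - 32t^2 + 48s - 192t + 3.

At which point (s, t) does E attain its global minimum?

E(s,t) separates as P(s) + Q(t) + 3, so its minimum is min P + min Q + 3.
P'(s) = 4(s - 4)(s - 3)(s + 1) vanishes at s ∈ {-1, 3, 4}; Q'(t) = 4(t - 4)(t + 3)(t + 4) vanishes at t ∈ {-4, -3, 4}.
Local minima of P (where P''>0): P(-1)=-29, P(4)=96. Local minima of Q: Q(-4)=256, Q(4)=-768.
So the global minimum of E is P(-1) + Q(4) + 3 = -29 − 768 + 3 = -794, attained at (-1, 4).

(-1, 4)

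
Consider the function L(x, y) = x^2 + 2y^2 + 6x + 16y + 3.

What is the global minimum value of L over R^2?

-38

L(x,y) separates as P(x) + Q(y) + 3, so its minimum is min P + min Q + 3.
P'(x) = 2x + 6 vanishes at x ∈ {-3}; Q'(y) = 4y + 16 vanishes at y ∈ {-4}.
Local minima of P (where P''>0): P(-3)=-9. Local minima of Q: Q(-4)=-32.
So the global minimum of L is P(-3) + Q(-4) + 3 = -9 − 32 + 3 = -38, attained at (-3, -4).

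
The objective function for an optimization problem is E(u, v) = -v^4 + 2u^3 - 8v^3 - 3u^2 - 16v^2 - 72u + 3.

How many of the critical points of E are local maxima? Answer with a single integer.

2

E separates as a function of u plus a function of v, so ∇E=0 decouples.
∂E/∂u = 6(u - 4)(u + 3) = 0 at u ∈ {-3, 4}; ∂E/∂v = -4v(v + 2)(v + 4) = 0 at v ∈ {-4, -2, 0}.
The Hessian is diagonal: diag(E_uu, E_vv). Second derivatives: E_uu(-3)=-42, E_uu(4)=42; E_vv(-4)=-32, E_vv(-2)=16, E_vv(0)=-32.
Local maxima occur where both diagonal entries negative: (-3, -4), (-3, 0). Count: 2.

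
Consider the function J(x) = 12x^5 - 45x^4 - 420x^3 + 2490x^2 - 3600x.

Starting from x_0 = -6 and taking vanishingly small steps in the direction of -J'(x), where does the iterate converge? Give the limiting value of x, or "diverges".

diverges

J'(x) = 60(x - 4)(x - 3)(x - 1)(x + 5), so J'(-6) = 37800.
Gradient descent moves in the -J' direction, i.e. x is decreasing.
There is no critical point below x=-6, and J' keeps the same sign, so the iterate runs off to −∞.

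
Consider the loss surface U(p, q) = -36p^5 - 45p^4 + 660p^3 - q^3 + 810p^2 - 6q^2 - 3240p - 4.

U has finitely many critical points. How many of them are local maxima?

U separates as a function of p plus a function of q, so ∇U=0 decouples.
∂U/∂p = -180(p - 3)(p - 1)(p + 2)(p + 3) = 0 at p ∈ {-3, -2, 1, 3}; ∂U/∂q = -3q(q + 4) = 0 at q ∈ {-4, 0}.
The Hessian is diagonal: diag(U_pp, U_qq). Second derivatives: U_pp(-3)=4320, U_pp(-2)=-2700, U_pp(1)=4320, U_pp(3)=-10800; U_qq(-4)=12, U_qq(0)=-12.
Local maxima occur where both diagonal entries negative: (-2, 0), (3, 0). Count: 2.

2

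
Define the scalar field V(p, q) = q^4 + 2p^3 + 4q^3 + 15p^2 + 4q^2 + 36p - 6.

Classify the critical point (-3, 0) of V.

The mixed partial ∂²V/∂p∂q is 0, so the Hessian at any point is diag(V_pp, V_qq) = diag(6(2p + 5), 4(3q^2 + 6q + 2)).
At (-3, 0): H = diag(-6, 8).
The eigenvalues have opposite signs, so H is indefinite: a saddle point.

saddle point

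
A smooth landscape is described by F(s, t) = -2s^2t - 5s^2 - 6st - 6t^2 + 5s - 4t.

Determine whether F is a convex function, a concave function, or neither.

The term -2s^2t is cubic, so the Hessian is not constant.
∂²F/∂s² = -4t - 10, which takes both signs as t varies (negative for sufficiently large t). A diagonal entry of the Hessian changing sign means the Hessian is neither positive- nor negative-semidefinite on all of R^2.

neither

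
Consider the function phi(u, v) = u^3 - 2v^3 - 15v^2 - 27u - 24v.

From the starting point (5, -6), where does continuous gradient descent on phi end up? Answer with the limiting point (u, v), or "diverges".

phi is separable, so gradient descent decouples: u follows -∂phi/∂u, v follows -∂phi/∂v.
∂phi/∂u = 3(u - 3)(u + 3); at u=5 this is 48, so u decreases.
∂phi/∂v = -6(v + 1)(v + 4); at v=-6 this is -60, so v increases.
u converges to its nearest critical value 3 (a local min of the u-part); v converges to -4. The iterate converges to (3, -4).

(3, -4)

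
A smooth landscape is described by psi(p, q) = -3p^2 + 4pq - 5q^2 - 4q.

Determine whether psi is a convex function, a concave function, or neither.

concave

psi is quadratic, so its Hessian is the constant matrix H = [[-6, 4], [4, -10]].
det(H) = 44, tr(H) = -16.
det(H) > 0 and tr(H) < 0, so H is negative definite everywhere: concave.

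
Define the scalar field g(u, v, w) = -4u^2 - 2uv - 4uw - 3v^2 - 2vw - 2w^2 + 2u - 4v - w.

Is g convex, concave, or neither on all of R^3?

g is quadratic, so its Hessian is the constant matrix H = [[-8, -2, -4], [-2, -6, -2], [-4, -2, -4]].
Leading principal minors: -8, 44, -80.
Signs alternate −, +, − ⇒ H ≺ 0 ⇒ concave.

concave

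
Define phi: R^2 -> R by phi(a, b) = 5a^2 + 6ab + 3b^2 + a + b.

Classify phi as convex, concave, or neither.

convex

phi is quadratic, so its Hessian is the constant matrix H = [[10, 6], [6, 6]].
det(H) = 24, tr(H) = 16.
det(H) > 0 and tr(H) > 0, so H is positive definite everywhere: convex.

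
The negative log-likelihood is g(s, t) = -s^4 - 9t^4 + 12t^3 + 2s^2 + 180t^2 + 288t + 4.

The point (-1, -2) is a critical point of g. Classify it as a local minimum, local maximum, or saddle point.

The mixed partial ∂²g/∂s∂t is 0, so the Hessian at any point is diag(g_ss, g_tt) = diag(4(-3s^2 + 1), 36(-3t^2 + 2t + 10)).
At (-1, -2): H = diag(-8, -216).
Both eigenvalues are negative, so H is negative definite: a local maximum.

local maximum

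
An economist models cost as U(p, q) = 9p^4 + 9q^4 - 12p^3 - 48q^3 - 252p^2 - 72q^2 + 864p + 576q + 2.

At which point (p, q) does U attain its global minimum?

U(p,q) separates as A(p) + B(q) + 2, so its minimum is min A + min B + 2.
A'(p) = 36(p - 3)(p - 2)(p + 4) vanishes at p ∈ {-4, 2, 3}; B'(q) = 36(q - 4)(q - 2)(q + 2) vanishes at q ∈ {-2, 2, 4}.
Local minima of A (where A''>0): A(-4)=-4416, A(3)=729. Local minima of B: B(-2)=-912, B(4)=384.
So the global minimum of U is A(-4) + B(-2) + 2 = -4416 − 912 + 2 = -5326, attained at (-4, -2).

(-4, -2)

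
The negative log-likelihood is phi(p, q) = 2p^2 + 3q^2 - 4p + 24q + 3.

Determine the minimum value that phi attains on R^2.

phi(p,q) separates as A(p) + B(q) + 3, so its minimum is min A + min B + 3.
A'(p) = 4p - 4 vanishes at p ∈ {1}; B'(q) = 6q + 24 vanishes at q ∈ {-4}.
Local minima of A (where A''>0): A(1)=-2. Local minima of B: B(-4)=-48.
So the global minimum of phi is A(1) + B(-4) + 3 = -2 − 48 + 3 = -47, attained at (1, -4).

-47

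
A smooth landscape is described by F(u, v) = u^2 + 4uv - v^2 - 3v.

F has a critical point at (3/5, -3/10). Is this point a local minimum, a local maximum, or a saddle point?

The Hessian of F is constant: H = [[2, 4], [4, -2]].
det(H) = 2·(-2) − 4² = -20.
Since det(H) < 0, H is indefinite and the critical point is a saddle point.

saddle point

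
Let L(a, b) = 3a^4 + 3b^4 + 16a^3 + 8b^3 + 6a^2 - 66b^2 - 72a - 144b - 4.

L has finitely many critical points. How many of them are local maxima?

1

L separates as a function of a plus a function of b, so ∇L=0 decouples.
∂L/∂a = 12(a - 1)(a + 2)(a + 3) = 0 at a ∈ {-3, -2, 1}; ∂L/∂b = 12(b - 3)(b + 1)(b + 4) = 0 at b ∈ {-4, -1, 3}.
The Hessian is diagonal: diag(L_aa, L_bb). Second derivatives: L_aa(-3)=48, L_aa(-2)=-36, L_aa(1)=144; L_bb(-4)=252, L_bb(-1)=-144, L_bb(3)=336.
Local maxima occur where both diagonal entries negative: (-2, -1). Count: 1.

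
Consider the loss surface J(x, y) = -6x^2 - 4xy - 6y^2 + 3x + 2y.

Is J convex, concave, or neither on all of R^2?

concave

J is quadratic, so its Hessian is the constant matrix H = [[-12, -4], [-4, -12]].
det(H) = 128, tr(H) = -24.
det(H) > 0 and tr(H) < 0, so H is negative definite everywhere: concave.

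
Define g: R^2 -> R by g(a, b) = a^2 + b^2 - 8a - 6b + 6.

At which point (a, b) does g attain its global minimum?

g(a,b) separates as P(a) + Q(b) + 6, so its minimum is min P + min Q + 6.
P'(a) = 2a - 8 vanishes at a ∈ {4}; Q'(b) = 2b - 6 vanishes at b ∈ {3}.
Local minima of P (where P''>0): P(4)=-16. Local minima of Q: Q(3)=-9.
So the global minimum of g is P(4) + Q(3) + 6 = -16 − 9 + 6 = -19, attained at (4, 3).

(4, 3)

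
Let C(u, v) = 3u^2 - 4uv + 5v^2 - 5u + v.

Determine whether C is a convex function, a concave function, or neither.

convex

C is quadratic, so its Hessian is the constant matrix H = [[6, -4], [-4, 10]].
det(H) = 44, tr(H) = 16.
det(H) > 0 and tr(H) > 0, so H is positive definite everywhere: convex.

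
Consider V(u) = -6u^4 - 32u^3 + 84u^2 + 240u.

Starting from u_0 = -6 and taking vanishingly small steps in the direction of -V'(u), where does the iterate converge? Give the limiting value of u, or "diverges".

diverges

V'(u) = -24(u - 2)(u + 1)(u + 5), so V'(-6) = 960.
Gradient descent moves in the -V' direction, i.e. u is decreasing.
There is no critical point below u=-6, and V' keeps the same sign, so the iterate runs off to −∞.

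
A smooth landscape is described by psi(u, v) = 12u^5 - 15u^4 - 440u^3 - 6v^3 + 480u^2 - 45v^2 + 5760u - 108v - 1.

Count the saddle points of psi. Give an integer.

psi separates as a function of u plus a function of v, so ∇psi=0 decouples.
∂psi/∂u = 60(u - 4)(u - 3)(u + 2)(u + 4) = 0 at u ∈ {-4, -2, 3, 4}; ∂psi/∂v = -18(v + 2)(v + 3) = 0 at v ∈ {-3, -2}.
The Hessian is diagonal: diag(psi_uu, psi_vv). Second derivatives: psi_uu(-4)=-6720, psi_uu(-2)=3600, psi_uu(3)=-2100, psi_uu(4)=2880; psi_vv(-3)=18, psi_vv(-2)=-18.
Saddle points occur where the two diagonal entries have opposite signs: (-4, -3), (-2, -2), (3, -3), (4, -2). Count: 4.

4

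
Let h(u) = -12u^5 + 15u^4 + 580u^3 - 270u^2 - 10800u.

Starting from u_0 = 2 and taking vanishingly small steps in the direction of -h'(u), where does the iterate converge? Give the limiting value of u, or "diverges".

h'(u) = -60(u - 5)(u - 3)(u + 3)(u + 4), so h'(2) = -5400.
Gradient descent moves in the -h' direction, i.e. u is increasing.
The nearest critical point in that direction is u = 3, where h'' = 5040 > 0 (a local minimum). The iterate converges there.

3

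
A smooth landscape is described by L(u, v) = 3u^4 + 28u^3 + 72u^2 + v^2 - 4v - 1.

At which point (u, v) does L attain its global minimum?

L(u,v) separates as P(u) + Q(v) − 1, so its minimum is min P + min Q − 1.
P'(u) = 12u(u + 3)(u + 4) vanishes at u ∈ {-4, -3, 0}; Q'(v) = 2v - 4 vanishes at v ∈ {2}.
Local minima of P (where P''>0): P(-4)=128, P(0)=0. Local minima of Q: Q(2)=-4.
So the global minimum of L is P(0) + Q(2) − 1 = 0 − 4 − 1 = -5, attained at (0, 2).

(0, 2)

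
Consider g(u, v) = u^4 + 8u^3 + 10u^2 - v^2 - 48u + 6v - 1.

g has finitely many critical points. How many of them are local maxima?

g separates as a function of u plus a function of v, so ∇g=0 decouples.
∂g/∂u = 4(u - 1)(u + 3)(u + 4) = 0 at u ∈ {-4, -3, 1}; ∂g/∂v = -2(v - 3) = 0 at v ∈ {3}.
The Hessian is diagonal: diag(g_uu, g_vv). Second derivatives: g_uu(-4)=20, g_uu(-3)=-16, g_uu(1)=80; g_vv(3)=-2.
Local maxima occur where both diagonal entries negative: (-3, 3). Count: 1.

1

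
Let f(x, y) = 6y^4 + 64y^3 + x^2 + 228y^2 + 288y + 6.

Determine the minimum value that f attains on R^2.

f(x,y) separates as P(x) + Q(y) + 6, so its minimum is min P + min Q + 6.
P'(x) = 2x vanishes at x ∈ {0}; Q'(y) = 24(y + 1)(y + 3)(y + 4) vanishes at y ∈ {-4, -3, -1}.
Local minima of P (where P''>0): P(0)=0. Local minima of Q: Q(-4)=-64, Q(-1)=-118.
So the global minimum of f is P(0) + Q(-1) + 6 = 0 − 118 + 6 = -112, attained at (0, -1).

-112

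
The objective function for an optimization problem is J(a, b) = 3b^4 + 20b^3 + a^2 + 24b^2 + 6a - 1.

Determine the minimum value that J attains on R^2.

J(a,b) separates as P(a) + Q(b) − 1, so its minimum is min P + min Q − 1.
P'(a) = 2a + 6 vanishes at a ∈ {-3}; Q'(b) = 12b(b + 1)(b + 4) vanishes at b ∈ {-4, -1, 0}.
Local minima of P (where P''>0): P(-3)=-9. Local minima of Q: Q(-4)=-128, Q(0)=0.
So the global minimum of J is P(-3) + Q(-4) − 1 = -9 − 128 − 1 = -138, attained at (-3, -4).

-138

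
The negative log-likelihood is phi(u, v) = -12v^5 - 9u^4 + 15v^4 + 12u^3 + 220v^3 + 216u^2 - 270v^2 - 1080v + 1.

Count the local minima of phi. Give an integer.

phi separates as a function of u plus a function of v, so ∇phi=0 decouples.
∂phi/∂u = -36u(u - 4)(u + 3) = 0 at u ∈ {-3, 0, 4}; ∂phi/∂v = -60(v - 3)(v - 2)(v + 1)(v + 3) = 0 at v ∈ {-3, -1, 2, 3}.
The Hessian is diagonal: diag(phi_uu, phi_vv). Second derivatives: phi_uu(-3)=-756, phi_uu(0)=432, phi_uu(4)=-1008; phi_vv(-3)=3600, phi_vv(-1)=-1440, phi_vv(2)=900, phi_vv(3)=-1440.
Local minima occur where both diagonal entries positive: (0, -3), (0, 2). Count: 2.

2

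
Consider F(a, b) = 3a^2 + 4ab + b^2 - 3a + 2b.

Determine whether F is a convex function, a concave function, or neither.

F is quadratic, so its Hessian is the constant matrix H = [[6, 4], [4, 2]].
det(H) = -4, tr(H) = 8.
det(H) < 0, so H is indefinite: neither convex nor concave.

neither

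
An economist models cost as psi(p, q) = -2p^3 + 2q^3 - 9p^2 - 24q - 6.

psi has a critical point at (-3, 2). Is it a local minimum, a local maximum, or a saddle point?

The mixed partial ∂²psi/∂p∂q is 0, so the Hessian at any point is diag(psi_pp, psi_qq) = diag(-6(2p + 3), 12q).
At (-3, 2): H = diag(18, 24).
Both eigenvalues are positive, so H is positive definite: a local minimum.

local minimum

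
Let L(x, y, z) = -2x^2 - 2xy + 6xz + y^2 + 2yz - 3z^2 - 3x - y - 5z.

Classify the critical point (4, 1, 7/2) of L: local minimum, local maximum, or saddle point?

The Hessian is constant: H = [[-4, -2, 6], [-2, 2, 2], [6, 2, -6]].
Leading principal minors: Δ₁ = -4, Δ₂ = -12, Δ₃ = -32.
The minors fit neither the all-positive nor the alternating-sign pattern, so H is indefinite: a saddle point.

saddle point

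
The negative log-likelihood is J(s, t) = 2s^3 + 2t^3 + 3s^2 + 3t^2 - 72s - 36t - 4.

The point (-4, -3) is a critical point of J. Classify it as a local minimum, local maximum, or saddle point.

local maximum

The mixed partial ∂²J/∂s∂t is 0, so the Hessian at any point is diag(J_ss, J_tt) = diag(6(2s + 1), 6(2t + 1)).
At (-4, -3): H = diag(-42, -30).
Both eigenvalues are negative, so H is negative definite: a local maximum.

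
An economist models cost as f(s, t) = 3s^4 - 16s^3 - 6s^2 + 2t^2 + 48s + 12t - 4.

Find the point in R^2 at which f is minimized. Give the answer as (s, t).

f(s,t) separates as P(s) + Q(t) − 4, so its minimum is min P + min Q − 4.
P'(s) = 12(s - 4)(s - 1)(s + 1) vanishes at s ∈ {-1, 1, 4}; Q'(t) = 4(t + 3) vanishes at t ∈ {-3}.
Local minima of P (where P''>0): P(-1)=-35, P(4)=-160. Local minima of Q: Q(-3)=-18.
So the global minimum of f is P(4) + Q(-3) − 4 = -160 − 18 − 4 = -182, attained at (4, -3).

(4, -3)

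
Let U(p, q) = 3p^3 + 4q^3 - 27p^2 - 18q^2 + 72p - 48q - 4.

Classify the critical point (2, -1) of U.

The mixed partial ∂²U/∂p∂q is 0, so the Hessian at any point is diag(U_pp, U_qq) = diag(18(p - 3), 12(2q - 3)).
At (2, -1): H = diag(-18, -60).
Both eigenvalues are negative, so H is negative definite: a local maximum.

local maximum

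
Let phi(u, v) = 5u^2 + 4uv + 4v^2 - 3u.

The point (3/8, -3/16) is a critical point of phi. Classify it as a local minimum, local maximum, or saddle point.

The Hessian of phi is constant: H = [[10, 4], [4, 8]].
det(H) = 10·8 − 4² = 64.
det(H) > 0 and tr(H) = 18 > 0, so H is positive definite and the point is a local minimum.

local minimum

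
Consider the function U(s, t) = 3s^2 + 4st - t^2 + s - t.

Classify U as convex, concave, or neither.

U is quadratic, so its Hessian is the constant matrix H = [[6, 4], [4, -2]].
det(H) = -28, tr(H) = 4.
det(H) < 0, so H is indefinite: neither convex nor concave.

neither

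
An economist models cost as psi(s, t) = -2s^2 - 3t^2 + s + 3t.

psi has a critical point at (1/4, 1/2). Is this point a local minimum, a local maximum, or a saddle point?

local maximum

The Hessian of psi is constant: H = [[-4, 0], [0, -6]].
det(H) = (-4)·(-6) − 0² = 24.
det(H) > 0 and tr(H) = -10 < 0, so H is negative definite and the point is a local maximum.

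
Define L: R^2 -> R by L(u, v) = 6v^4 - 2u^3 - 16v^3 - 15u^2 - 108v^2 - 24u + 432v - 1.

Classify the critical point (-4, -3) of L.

The mixed partial ∂²L/∂u∂v is 0, so the Hessian at any point is diag(L_uu, L_vv) = diag(-6(2u + 5), 24(3v^2 - 4v - 9)).
At (-4, -3): H = diag(18, 720).
Both eigenvalues are positive, so H is positive definite: a local minimum.

local minimum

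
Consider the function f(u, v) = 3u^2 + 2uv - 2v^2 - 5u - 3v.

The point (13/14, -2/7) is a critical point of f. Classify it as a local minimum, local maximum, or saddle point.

saddle point

The Hessian of f is constant: H = [[6, 2], [2, -4]].
det(H) = 6·(-4) − 2² = -28.
Since det(H) < 0, H is indefinite and the critical point is a saddle point.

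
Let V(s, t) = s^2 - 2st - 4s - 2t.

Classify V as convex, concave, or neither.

V is quadratic, so its Hessian is the constant matrix H = [[2, -2], [-2, 0]].
det(H) = -4, tr(H) = 2.
det(H) < 0, so H is indefinite: neither convex nor concave.

neither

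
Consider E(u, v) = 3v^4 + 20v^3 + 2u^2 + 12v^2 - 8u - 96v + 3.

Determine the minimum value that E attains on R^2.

E(u,v) separates as P(u) + Q(v) + 3, so its minimum is min P + min Q + 3.
P'(u) = 4u - 8 vanishes at u ∈ {2}; Q'(v) = 12(v - 1)(v + 2)(v + 4) vanishes at v ∈ {-4, -2, 1}.
Local minima of P (where P''>0): P(2)=-8. Local minima of Q: Q(-4)=64, Q(1)=-61.
So the global minimum of E is P(2) + Q(1) + 3 = -8 − 61 + 3 = -66, attained at (2, 1).

-66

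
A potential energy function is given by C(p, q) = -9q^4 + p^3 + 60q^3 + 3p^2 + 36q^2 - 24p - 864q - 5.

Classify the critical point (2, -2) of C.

The mixed partial ∂²C/∂p∂q is 0, so the Hessian at any point is diag(C_pp, C_qq) = diag(6(p + 1), 36(-3q^2 + 10q + 2)).
At (2, -2): H = diag(18, -1080).
The eigenvalues have opposite signs, so H is indefinite: a saddle point.

saddle point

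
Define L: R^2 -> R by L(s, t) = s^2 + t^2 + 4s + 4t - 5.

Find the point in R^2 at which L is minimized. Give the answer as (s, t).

(-2, -2)

L(s,t) separates as P(s) + Q(t) − 5, so its minimum is min P + min Q − 5.
P'(s) = 2s + 4 vanishes at s ∈ {-2}; Q'(t) = 2(t + 2) vanishes at t ∈ {-2}.
Local minima of P (where P''>0): P(-2)=-4. Local minima of Q: Q(-2)=-4.
So the global minimum of L is P(-2) + Q(-2) − 5 = -4 − 4 − 5 = -13, attained at (-2, -2).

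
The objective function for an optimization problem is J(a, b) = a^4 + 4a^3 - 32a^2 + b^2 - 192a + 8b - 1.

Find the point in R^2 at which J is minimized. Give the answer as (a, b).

(4, -4)

J(a,b) separates as P(a) + Q(b) − 1, so its minimum is min P + min Q − 1.
P'(a) = 4(a - 4)(a + 3)(a + 4) vanishes at a ∈ {-4, -3, 4}; Q'(b) = 2b + 8 vanishes at b ∈ {-4}.
Local minima of P (where P''>0): P(-4)=256, P(4)=-768. Local minima of Q: Q(-4)=-16.
So the global minimum of J is P(4) + Q(-4) − 1 = -768 − 16 − 1 = -785, attained at (4, -4).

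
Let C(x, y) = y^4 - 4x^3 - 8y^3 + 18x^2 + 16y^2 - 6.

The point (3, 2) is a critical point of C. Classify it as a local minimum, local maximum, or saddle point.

The mixed partial ∂²C/∂x∂y is 0, so the Hessian at any point is diag(C_xx, C_yy) = diag(12(-2x + 3), 4(3y^2 - 12y + 8)).
At (3, 2): H = diag(-36, -16).
Both eigenvalues are negative, so H is negative definite: a local maximum.

local maximum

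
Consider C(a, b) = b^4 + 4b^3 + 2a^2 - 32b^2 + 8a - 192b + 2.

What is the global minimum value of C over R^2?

-774

C(a,b) separates as P(a) + Q(b) + 2, so its minimum is min P + min Q + 2.
P'(a) = 4a + 8 vanishes at a ∈ {-2}; Q'(b) = 4(b - 4)(b + 3)(b + 4) vanishes at b ∈ {-4, -3, 4}.
Local minima of P (where P''>0): P(-2)=-8. Local minima of Q: Q(-4)=256, Q(4)=-768.
So the global minimum of C is P(-2) + Q(4) + 2 = -8 − 768 + 2 = -774, attained at (-2, 4).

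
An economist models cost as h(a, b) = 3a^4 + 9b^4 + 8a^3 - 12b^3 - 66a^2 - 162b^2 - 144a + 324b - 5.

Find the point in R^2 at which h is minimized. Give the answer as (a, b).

h(a,b) separates as P(a) + Q(b) − 5, so its minimum is min P + min Q − 5.
P'(a) = 12(a - 3)(a + 1)(a + 4) vanishes at a ∈ {-4, -1, 3}; Q'(b) = 36(b - 3)(b - 1)(b + 3) vanishes at b ∈ {-3, 1, 3}.
Local minima of P (where P''>0): P(-4)=-224, P(3)=-567. Local minima of Q: Q(-3)=-1377, Q(3)=-81.
So the global minimum of h is P(3) + Q(-3) − 5 = -567 − 1377 − 5 = -1949, attained at (3, -3).

(3, -3)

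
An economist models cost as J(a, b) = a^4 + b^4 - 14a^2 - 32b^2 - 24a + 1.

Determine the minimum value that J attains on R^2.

J(a,b) separates as P(a) + Q(b) + 1, so its minimum is min P + min Q + 1.
P'(a) = 4(a - 3)(a + 1)(a + 2) vanishes at a ∈ {-2, -1, 3}; Q'(b) = 4b(b - 4)(b + 4) vanishes at b ∈ {-4, 0, 4}.
Local minima of P (where P''>0): P(-2)=8, P(3)=-117. Local minima of Q: Q(-4)=-256, Q(4)=-256.
So the global minimum of J is P(3) + Q(-4) + 1 = -117 − 256 + 1 = -372, attained at (3, -4).

-372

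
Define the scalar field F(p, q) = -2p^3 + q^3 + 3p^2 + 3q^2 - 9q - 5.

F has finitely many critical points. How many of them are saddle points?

F separates as a function of p plus a function of q, so ∇F=0 decouples.
∂F/∂p = -6p(p - 1) = 0 at p ∈ {0, 1}; ∂F/∂q = 3(q - 1)(q + 3) = 0 at q ∈ {-3, 1}.
The Hessian is diagonal: diag(F_pp, F_qq). Second derivatives: F_pp(0)=6, F_pp(1)=-6; F_qq(-3)=-12, F_qq(1)=12.
Saddle points occur where the two diagonal entries have opposite signs: (0, -3), (1, 1). Count: 2.

2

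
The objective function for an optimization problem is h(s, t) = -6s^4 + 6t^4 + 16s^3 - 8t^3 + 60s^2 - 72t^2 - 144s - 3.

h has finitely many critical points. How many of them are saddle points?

h separates as a function of s plus a function of t, so ∇h=0 decouples.
∂h/∂s = -24(s - 3)(s - 1)(s + 2) = 0 at s ∈ {-2, 1, 3}; ∂h/∂t = 24t(t - 3)(t + 2) = 0 at t ∈ {-2, 0, 3}.
The Hessian is diagonal: diag(h_ss, h_tt). Second derivatives: h_ss(-2)=-360, h_ss(1)=144, h_ss(3)=-240; h_tt(-2)=240, h_tt(0)=-144, h_tt(3)=360.
Saddle points occur where the two diagonal entries have opposite signs: (-2, -2), (-2, 3), (1, 0), (3, -2), (3, 3). Count: 5.

5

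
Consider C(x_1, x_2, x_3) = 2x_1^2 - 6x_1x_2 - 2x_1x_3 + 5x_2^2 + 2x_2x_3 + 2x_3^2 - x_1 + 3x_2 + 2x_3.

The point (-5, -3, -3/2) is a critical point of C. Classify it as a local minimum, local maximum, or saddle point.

local minimum

The Hessian is constant: H = [[4, -6, -2], [-6, 10, 2], [-2, 2, 4]].
Leading principal minors: Δ₁ = 4, Δ₂ = 4, Δ₃ = 8.
All leading minors are positive, so H is positive definite: a local minimum.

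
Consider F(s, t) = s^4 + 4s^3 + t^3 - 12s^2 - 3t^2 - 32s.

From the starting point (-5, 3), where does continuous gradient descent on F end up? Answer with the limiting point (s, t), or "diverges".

F is separable, so gradient descent decouples: s follows -∂F/∂s, t follows -∂F/∂t.
∂F/∂s = 4(s - 2)(s + 1)(s + 4); at s=-5 this is -112, so s increases.
∂F/∂t = 3t(t - 2); at t=3 this is 9, so t decreases.
s converges to its nearest critical value -4 (a local min of the s-part); t converges to 2. The iterate converges to (-4, 2).

(-4, 2)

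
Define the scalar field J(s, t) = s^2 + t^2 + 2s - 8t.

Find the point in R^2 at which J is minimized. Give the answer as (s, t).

(-1, 4)

J(s,t) separates as P(s) + Q(t), so its minimum is min P + min Q.
P'(s) = 2s + 2 vanishes at s ∈ {-1}; Q'(t) = 2(t - 4) vanishes at t ∈ {4}.
Local minima of P (where P''>0): P(-1)=-1. Local minima of Q: Q(4)=-16.
So the global minimum of J is P(-1) + Q(4) = -1 − 16 = -17, attained at (-1, 4).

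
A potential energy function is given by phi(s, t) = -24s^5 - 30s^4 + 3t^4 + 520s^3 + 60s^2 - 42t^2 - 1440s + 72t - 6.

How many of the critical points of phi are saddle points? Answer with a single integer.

6

phi separates as a function of s plus a function of t, so ∇phi=0 decouples.
∂phi/∂s = -120(s - 3)(s - 1)(s + 1)(s + 4) = 0 at s ∈ {-4, -1, 1, 3}; ∂phi/∂t = 12(t - 2)(t - 1)(t + 3) = 0 at t ∈ {-3, 1, 2}.
The Hessian is diagonal: diag(phi_ss, phi_tt). Second derivatives: phi_ss(-4)=12600, phi_ss(-1)=-2880, phi_ss(1)=2400, phi_ss(3)=-6720; phi_tt(-3)=240, phi_tt(1)=-48, phi_tt(2)=60.
Saddle points occur where the two diagonal entries have opposite signs: (-4, 1), (-1, -3), (-1, 2), (1, 1), (3, -3), (3, 2). Count: 6.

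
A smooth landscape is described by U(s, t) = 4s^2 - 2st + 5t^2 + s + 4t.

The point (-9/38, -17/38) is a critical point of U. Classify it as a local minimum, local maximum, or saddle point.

local minimum

The Hessian of U is constant: H = [[8, -2], [-2, 10]].
det(H) = 8·10 − (-2)² = 76.
det(H) > 0 and tr(H) = 18 > 0, so H is positive definite and the point is a local minimum.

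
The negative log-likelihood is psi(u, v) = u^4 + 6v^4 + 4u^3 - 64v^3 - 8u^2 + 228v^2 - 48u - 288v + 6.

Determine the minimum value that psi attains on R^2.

psi(u,v) separates as P(u) + Q(v) + 6, so its minimum is min P + min Q + 6.
P'(u) = 4(u - 2)(u + 2)(u + 3) vanishes at u ∈ {-3, -2, 2}; Q'(v) = 24(v - 4)(v - 3)(v - 1) vanishes at v ∈ {1, 3, 4}.
Local minima of P (where P''>0): P(-3)=45, P(2)=-80. Local minima of Q: Q(1)=-118, Q(4)=-64.
So the global minimum of psi is P(2) + Q(1) + 6 = -80 − 118 + 6 = -192, attained at (2, 1).

-192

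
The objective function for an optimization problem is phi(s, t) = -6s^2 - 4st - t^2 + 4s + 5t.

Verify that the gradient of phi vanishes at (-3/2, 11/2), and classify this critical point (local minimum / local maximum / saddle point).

local maximum

∇phi = (-12s - 4t + 4, -4s - 2t + 5); substituting (-3/2, 11/2) gives ∇phi = (0, 0), so (-3/2, 11/2) is indeed a critical point.
The Hessian of phi is constant: H = [[-12, -4], [-4, -2]].
det(H) = (-12)·(-2) − (-4)² = 8.
det(H) > 0 and tr(H) = -14 < 0, so H is negative definite and the point is a local maximum.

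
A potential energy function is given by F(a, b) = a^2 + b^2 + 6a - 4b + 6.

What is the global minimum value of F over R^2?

-7

F(a,b) separates as P(a) + Q(b) + 6, so its minimum is min P + min Q + 6.
P'(a) = 2a + 6 vanishes at a ∈ {-3}; Q'(b) = 2b - 4 vanishes at b ∈ {2}.
Local minima of P (where P''>0): P(-3)=-9. Local minima of Q: Q(2)=-4.
So the global minimum of F is P(-3) + Q(2) + 6 = -9 − 4 + 6 = -7, attained at (-3, 2).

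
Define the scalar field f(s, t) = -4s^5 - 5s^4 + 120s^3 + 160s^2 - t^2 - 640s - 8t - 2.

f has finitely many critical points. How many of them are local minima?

0

f separates as a function of s plus a function of t, so ∇f=0 decouples.
∂f/∂s = -20(s - 4)(s - 1)(s + 2)(s + 4) = 0 at s ∈ {-4, -2, 1, 4}; ∂f/∂t = -2(t + 4) = 0 at t ∈ {-4}.
The Hessian is diagonal: diag(f_ss, f_tt). Second derivatives: f_ss(-4)=1600, f_ss(-2)=-720, f_ss(1)=900, f_ss(4)=-2880; f_tt(-4)=-2.
Local minima occur where both diagonal entries positive: none. Count: 0.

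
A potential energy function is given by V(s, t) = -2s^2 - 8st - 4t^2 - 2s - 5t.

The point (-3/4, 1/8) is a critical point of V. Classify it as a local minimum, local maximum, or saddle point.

The Hessian of V is constant: H = [[-4, -8], [-8, -8]].
det(H) = (-4)·(-8) − (-8)² = -32.
Since det(H) < 0, H is indefinite and the critical point is a saddle point.

saddle point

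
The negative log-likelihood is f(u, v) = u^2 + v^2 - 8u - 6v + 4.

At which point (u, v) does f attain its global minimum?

(4, 3)

f(u,v) separates as P(u) + Q(v) + 4, so its minimum is min P + min Q + 4.
P'(u) = 2u - 8 vanishes at u ∈ {4}; Q'(v) = 2v - 6 vanishes at v ∈ {3}.
Local minima of P (where P''>0): P(4)=-16. Local minima of Q: Q(3)=-9.
So the global minimum of f is P(4) + Q(3) + 4 = -16 − 9 + 4 = -21, attained at (4, 3).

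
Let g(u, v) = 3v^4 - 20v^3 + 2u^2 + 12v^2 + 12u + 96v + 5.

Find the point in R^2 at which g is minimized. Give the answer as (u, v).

(-3, -1)

g(u,v) separates as P(u) + Q(v) + 5, so its minimum is min P + min Q + 5.
P'(u) = 4u + 12 vanishes at u ∈ {-3}; Q'(v) = 12(v - 4)(v - 2)(v + 1) vanishes at v ∈ {-1, 2, 4}.
Local minima of P (where P''>0): P(-3)=-18. Local minima of Q: Q(-1)=-61, Q(4)=64.
So the global minimum of g is P(-3) + Q(-1) + 5 = -18 − 61 + 5 = -74, attained at (-3, -1).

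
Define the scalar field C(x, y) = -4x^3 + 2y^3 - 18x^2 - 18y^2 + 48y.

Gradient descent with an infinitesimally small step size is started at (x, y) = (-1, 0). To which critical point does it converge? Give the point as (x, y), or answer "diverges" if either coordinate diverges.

C is separable, so gradient descent decouples: x follows -∂C/∂x, y follows -∂C/∂y.
∂C/∂x = -12x(x + 3); at x=-1 this is 24, so x decreases.
∂C/∂y = 6(y - 4)(y - 2); at y=0 this is 48, so y decreases.
The y-coordinate has no critical point in that direction and runs off to infinity.

diverges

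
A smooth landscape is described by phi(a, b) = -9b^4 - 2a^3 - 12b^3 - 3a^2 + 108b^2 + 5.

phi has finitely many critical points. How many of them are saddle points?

3

phi separates as a function of a plus a function of b, so ∇phi=0 decouples.
∂phi/∂a = -6a(a + 1) = 0 at a ∈ {-1, 0}; ∂phi/∂b = -36b(b - 2)(b + 3) = 0 at b ∈ {-3, 0, 2}.
The Hessian is diagonal: diag(phi_aa, phi_bb). Second derivatives: phi_aa(-1)=6, phi_aa(0)=-6; phi_bb(-3)=-540, phi_bb(0)=216, phi_bb(2)=-360.
Saddle points occur where the two diagonal entries have opposite signs: (-1, -3), (-1, 2), (0, 0). Count: 3.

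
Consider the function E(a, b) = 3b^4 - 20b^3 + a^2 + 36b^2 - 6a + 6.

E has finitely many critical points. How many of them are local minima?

E separates as a function of a plus a function of b, so ∇E=0 decouples.
∂E/∂a = 2(a - 3) = 0 at a ∈ {3}; ∂E/∂b = 12b(b - 3)(b - 2) = 0 at b ∈ {0, 2, 3}.
The Hessian is diagonal: diag(E_aa, E_bb). Second derivatives: E_aa(3)=2; E_bb(0)=72, E_bb(2)=-24, E_bb(3)=36.
Local minima occur where both diagonal entries positive: (3, 0), (3, 3). Count: 2.

2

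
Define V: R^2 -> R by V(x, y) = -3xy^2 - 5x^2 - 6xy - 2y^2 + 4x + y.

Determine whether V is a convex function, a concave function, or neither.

neither

The term -3xy^2 is cubic, so the Hessian is not constant.
∂²V/∂y² = -6x - 4, which takes both signs as x varies (negative for sufficiently large x). A diagonal entry of the Hessian changing sign means the Hessian is neither positive- nor negative-semidefinite on all of R^2.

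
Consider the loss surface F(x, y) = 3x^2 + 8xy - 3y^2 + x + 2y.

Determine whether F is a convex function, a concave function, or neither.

neither

F is quadratic, so its Hessian is the constant matrix H = [[6, 8], [8, -6]].
det(H) = -100, tr(H) = 0.
det(H) < 0, so H is indefinite: neither convex nor concave.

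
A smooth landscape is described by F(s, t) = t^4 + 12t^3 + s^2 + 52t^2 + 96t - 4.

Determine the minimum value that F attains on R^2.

F(s,t) separates as P(s) + Q(t) − 4, so its minimum is min P + min Q − 4.
P'(s) = 2s vanishes at s ∈ {0}; Q'(t) = 4(t + 2)(t + 3)(t + 4) vanishes at t ∈ {-4, -3, -2}.
Local minima of P (where P''>0): P(0)=0. Local minima of Q: Q(-4)=-64, Q(-2)=-64.
So the global minimum of F is P(0) + Q(-4) − 4 = 0 − 64 − 4 = -68, attained at (0, -4).

-68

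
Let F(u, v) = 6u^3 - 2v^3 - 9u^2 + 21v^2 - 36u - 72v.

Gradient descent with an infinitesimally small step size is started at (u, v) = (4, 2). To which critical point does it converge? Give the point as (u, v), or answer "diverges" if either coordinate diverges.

F is separable, so gradient descent decouples: u follows -∂F/∂u, v follows -∂F/∂v.
∂F/∂u = 18(u - 2)(u + 1); at u=4 this is 180, so u decreases.
∂F/∂v = -6(v - 4)(v - 3); at v=2 this is -12, so v increases.
u converges to its nearest critical value 2 (a local min of the u-part); v converges to 3. The iterate converges to (2, 3).

(2, 3)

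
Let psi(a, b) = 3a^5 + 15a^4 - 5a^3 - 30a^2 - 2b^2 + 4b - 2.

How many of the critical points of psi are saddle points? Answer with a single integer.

2

psi separates as a function of a plus a function of b, so ∇psi=0 decouples.
∂psi/∂a = 15a(a - 1)(a + 1)(a + 4) = 0 at a ∈ {-4, -1, 0, 1}; ∂psi/∂b = -4(b - 1) = 0 at b ∈ {1}.
The Hessian is diagonal: diag(psi_aa, psi_bb). Second derivatives: psi_aa(-4)=-900, psi_aa(-1)=90, psi_aa(0)=-60, psi_aa(1)=150; psi_bb(1)=-4.
Saddle points occur where the two diagonal entries have opposite signs: (-1, 1), (1, 1). Count: 2.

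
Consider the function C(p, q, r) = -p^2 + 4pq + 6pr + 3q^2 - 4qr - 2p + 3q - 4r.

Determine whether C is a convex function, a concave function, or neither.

C is quadratic, so its Hessian is the constant matrix H = [[-2, 4, 6], [4, 6, -4], [6, -4, 0]].
Leading principal minors: -2, -28, -376.
Neither pattern holds ⇒ H is indefinite ⇒ neither convex nor concave.

neither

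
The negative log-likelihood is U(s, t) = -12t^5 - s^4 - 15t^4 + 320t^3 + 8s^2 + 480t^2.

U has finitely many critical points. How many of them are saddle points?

U separates as a function of s plus a function of t, so ∇U=0 decouples.
∂U/∂s = -4s(s - 2)(s + 2) = 0 at s ∈ {-2, 0, 2}; ∂U/∂t = -60t(t - 4)(t + 1)(t + 4) = 0 at t ∈ {-4, -1, 0, 4}.
The Hessian is diagonal: diag(U_ss, U_tt). Second derivatives: U_ss(-2)=-32, U_ss(0)=16, U_ss(2)=-32; U_tt(-4)=5760, U_tt(-1)=-900, U_tt(0)=960, U_tt(4)=-9600.
Saddle points occur where the two diagonal entries have opposite signs: (-2, -4), (-2, 0), (0, -1), (0, 4), (2, -4), (2, 0). Count: 6.

6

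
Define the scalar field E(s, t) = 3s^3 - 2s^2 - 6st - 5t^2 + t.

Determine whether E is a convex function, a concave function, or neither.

neither

The term 3s^3 is cubic, so the Hessian is not constant.
∂²E/∂s² = 18s - 4, which takes both signs as s varies (negative for sufficiently negative s). A diagonal entry of the Hessian changing sign means the Hessian is neither positive- nor negative-semidefinite on all of R^2.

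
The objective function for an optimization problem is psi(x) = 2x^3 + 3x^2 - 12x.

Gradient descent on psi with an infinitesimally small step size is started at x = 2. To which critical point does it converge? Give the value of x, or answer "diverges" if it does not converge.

1

psi'(x) = 6(x - 1)(x + 2), so psi'(2) = 24.
Gradient descent moves in the -psi' direction, i.e. x is decreasing.
The nearest critical point in that direction is x = 1, where psi'' = 18 > 0 (a local minimum). The iterate converges there.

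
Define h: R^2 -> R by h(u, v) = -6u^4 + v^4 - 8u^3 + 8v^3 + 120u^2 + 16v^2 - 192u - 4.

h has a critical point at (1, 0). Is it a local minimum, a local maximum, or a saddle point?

local minimum

The mixed partial ∂²h/∂u∂v is 0, so the Hessian at any point is diag(h_uu, h_vv) = diag(24(-3u^2 - 2u + 10), 4(3v^2 + 12v + 8)).
At (1, 0): H = diag(120, 32).
Both eigenvalues are positive, so H is positive definite: a local minimum.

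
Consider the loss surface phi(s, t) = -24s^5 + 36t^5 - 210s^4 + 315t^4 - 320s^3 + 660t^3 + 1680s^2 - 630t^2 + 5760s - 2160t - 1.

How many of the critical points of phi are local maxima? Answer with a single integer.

phi separates as a function of s plus a function of t, so ∇phi=0 decouples.
∂phi/∂s = -120(s - 2)(s + 2)(s + 3)(s + 4) = 0 at s ∈ {-4, -3, -2, 2}; ∂phi/∂t = 180(t - 1)(t + 1)(t + 3)(t + 4) = 0 at t ∈ {-4, -3, -1, 1}.
The Hessian is diagonal: diag(phi_ss, phi_tt). Second derivatives: phi_ss(-4)=1440, phi_ss(-3)=-600, phi_ss(-2)=960, phi_ss(2)=-14400; phi_tt(-4)=-2700, phi_tt(-3)=1440, phi_tt(-1)=-2160, phi_tt(1)=7200.
Local maxima occur where both diagonal entries negative: (-3, -4), (-3, -1), (2, -4), (2, -1). Count: 4.

4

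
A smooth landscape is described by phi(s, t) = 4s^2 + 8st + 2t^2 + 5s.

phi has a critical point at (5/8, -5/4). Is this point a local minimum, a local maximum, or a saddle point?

saddle point

The Hessian of phi is constant: H = [[8, 8], [8, 4]].
det(H) = 8·4 − 8² = -32.
Since det(H) < 0, H is indefinite and the critical point is a saddle point.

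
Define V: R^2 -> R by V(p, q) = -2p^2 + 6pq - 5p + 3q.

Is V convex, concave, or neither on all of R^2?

V is quadratic, so its Hessian is the constant matrix H = [[-4, 6], [6, 0]].
det(H) = -36, tr(H) = -4.
det(H) < 0, so H is indefinite: neither convex nor concave.

neither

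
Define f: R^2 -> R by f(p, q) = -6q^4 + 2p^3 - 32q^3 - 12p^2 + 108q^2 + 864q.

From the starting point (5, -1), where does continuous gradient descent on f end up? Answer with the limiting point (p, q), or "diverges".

f is separable, so gradient descent decouples: p follows -∂f/∂p, q follows -∂f/∂q.
∂f/∂p = 6p(p - 4); at p=5 this is 30, so p decreases.
∂f/∂q = -24(q - 3)(q + 3)(q + 4); at q=-1 this is 576, so q decreases.
p converges to its nearest critical value 4 (a local min of the p-part); q converges to -3. The iterate converges to (4, -3).

(4, -3)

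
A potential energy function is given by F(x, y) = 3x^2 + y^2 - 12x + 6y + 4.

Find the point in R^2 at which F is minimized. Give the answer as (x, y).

(2, -3)

F(x,y) separates as P(x) + Q(y) + 4, so its minimum is min P + min Q + 4.
P'(x) = 6x - 12 vanishes at x ∈ {2}; Q'(y) = 2y + 6 vanishes at y ∈ {-3}.
Local minima of P (where P''>0): P(2)=-12. Local minima of Q: Q(-3)=-9.
So the global minimum of F is P(2) + Q(-3) + 4 = -12 − 9 + 4 = -17, attained at (2, -3).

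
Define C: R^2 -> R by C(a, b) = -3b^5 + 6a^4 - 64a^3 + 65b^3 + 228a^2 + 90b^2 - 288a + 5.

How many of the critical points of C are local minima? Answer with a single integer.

4

C separates as a function of a plus a function of b, so ∇C=0 decouples.
∂C/∂a = 24(a - 4)(a - 3)(a - 1) = 0 at a ∈ {1, 3, 4}; ∂C/∂b = -15b(b - 4)(b + 1)(b + 3) = 0 at b ∈ {-3, -1, 0, 4}.
The Hessian is diagonal: diag(C_aa, C_bb). Second derivatives: C_aa(1)=144, C_aa(3)=-48, C_aa(4)=72; C_bb(-3)=630, C_bb(-1)=-150, C_bb(0)=180, C_bb(4)=-2100.
Local minima occur where both diagonal entries positive: (1, -3), (1, 0), (4, -3), (4, 0). Count: 4.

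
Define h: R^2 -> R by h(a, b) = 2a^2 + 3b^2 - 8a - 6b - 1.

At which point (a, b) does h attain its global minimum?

(2, 1)

h(a,b) separates as P(a) + Q(b) − 1, so its minimum is min P + min Q − 1.
P'(a) = 4a - 8 vanishes at a ∈ {2}; Q'(b) = 6b - 6 vanishes at b ∈ {1}.
Local minima of P (where P''>0): P(2)=-8. Local minima of Q: Q(1)=-3.
So the global minimum of h is P(2) + Q(1) − 1 = -8 − 3 − 1 = -12, attained at (2, 1).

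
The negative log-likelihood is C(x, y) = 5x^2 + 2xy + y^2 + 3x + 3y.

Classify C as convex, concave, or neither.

convex

C is quadratic, so its Hessian is the constant matrix H = [[10, 2], [2, 2]].
det(H) = 16, tr(H) = 12.
det(H) > 0 and tr(H) > 0, so H is positive definite everywhere: convex.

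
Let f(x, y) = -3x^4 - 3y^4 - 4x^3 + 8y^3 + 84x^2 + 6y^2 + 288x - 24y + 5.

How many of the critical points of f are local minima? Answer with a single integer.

f separates as a function of x plus a function of y, so ∇f=0 decouples.
∂f/∂x = -12(x - 4)(x + 2)(x + 3) = 0 at x ∈ {-3, -2, 4}; ∂f/∂y = -12(y - 2)(y - 1)(y + 1) = 0 at y ∈ {-1, 1, 2}.
The Hessian is diagonal: diag(f_xx, f_yy). Second derivatives: f_xx(-3)=-84, f_xx(-2)=72, f_xx(4)=-504; f_yy(-1)=-72, f_yy(1)=24, f_yy(2)=-36.
Local minima occur where both diagonal entries positive: (-2, 1). Count: 1.

1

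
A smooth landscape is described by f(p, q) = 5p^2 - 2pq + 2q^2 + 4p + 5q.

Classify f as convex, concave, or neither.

convex

f is quadratic, so its Hessian is the constant matrix H = [[10, -2], [-2, 4]].
det(H) = 36, tr(H) = 14.
det(H) > 0 and tr(H) > 0, so H is positive definite everywhere: convex.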